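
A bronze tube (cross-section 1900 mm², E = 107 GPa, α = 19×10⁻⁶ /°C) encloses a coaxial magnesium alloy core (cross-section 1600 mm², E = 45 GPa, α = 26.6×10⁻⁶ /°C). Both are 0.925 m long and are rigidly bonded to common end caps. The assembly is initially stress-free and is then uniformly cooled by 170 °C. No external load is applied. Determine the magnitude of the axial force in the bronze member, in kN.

The magnesium alloy has the larger α, so on cooling it would change length more than the bronze if both were free. The rigid plates force a common final length, so the magnesium alloy is put into tension and the bronze into compression, with equal and opposite forces P (no external load).
Equating the net (thermal + elastic) strains gives |α₁ − α₂|·ΔT = P·[1/(A₁E₁) + 1/(A₂E₂)].
|α₁ − α₂|·ΔT = 7.6×10⁻⁶ × 170 = 0.001292.
1/(A₁E₁) + 1/(A₂E₂) = 1/(1900×107×10³) + 1/(1600×45×10³) = 1.881×10⁻⁸ N⁻¹.
So P = 0.001292 / 1.881×10⁻⁸ = 68.7 kN.

P ≈ 68.7 kN (compressive in the bronze)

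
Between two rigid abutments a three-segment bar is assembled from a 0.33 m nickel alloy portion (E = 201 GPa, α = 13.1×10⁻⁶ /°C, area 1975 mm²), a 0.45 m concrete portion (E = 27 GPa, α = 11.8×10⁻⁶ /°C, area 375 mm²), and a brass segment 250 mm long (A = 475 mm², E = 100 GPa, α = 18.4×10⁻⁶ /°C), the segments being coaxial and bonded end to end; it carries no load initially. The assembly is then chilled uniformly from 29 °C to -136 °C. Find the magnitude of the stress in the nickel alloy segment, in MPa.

σ ≈ 23.5 MPa (tensile)

If the supports were absent, the total length change would be Σ αᵢΔT Lᵢ = 13.1×10⁻⁶×165×330 + 11.8×10⁻⁶×165×450 + 18.4×10⁻⁶×165×250 = 2.348 mm.
The walls prevent any net length change, so an axial force P (same in every segment) develops. Compatibility: P · Σ Lᵢ/(AᵢEᵢ) = δ_free.
Σ Lᵢ/(AᵢEᵢ) = 330/(1975×201×10³) + 450/(375×27×10³) + 250/(475×100×10³) = 5.054×10⁻⁵ mm/N.
So P = 2.348 / 5.054×10⁻⁵ = 46.47 kN, tensile.
σ_{nickel alloy} = P / A = 46470 / 1975 = 23.53 MPa.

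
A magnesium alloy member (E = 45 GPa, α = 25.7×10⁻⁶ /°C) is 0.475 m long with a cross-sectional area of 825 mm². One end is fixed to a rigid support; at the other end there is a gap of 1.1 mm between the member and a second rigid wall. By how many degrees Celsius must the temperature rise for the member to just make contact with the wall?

ΔT ≈ 90.1 °C

The gap closes when αΔT L = 1.1 mm, since the member is still unstressed at that instant.
ΔT = 1.1 / (25.7×10⁻⁶ × 475) = 90.11 °C.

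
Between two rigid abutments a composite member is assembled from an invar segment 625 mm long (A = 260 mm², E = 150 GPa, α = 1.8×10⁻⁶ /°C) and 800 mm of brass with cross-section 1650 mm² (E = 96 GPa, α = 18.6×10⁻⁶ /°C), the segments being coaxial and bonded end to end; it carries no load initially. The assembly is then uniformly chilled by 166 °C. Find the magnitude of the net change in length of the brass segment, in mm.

|ΔL| ≈ 1.83 mm

Free thermal contraction of the whole bar: Σ αᵢΔT Lᵢ = 1.8×10⁻⁶×166×625 + 18.6×10⁻⁶×166×800 = 2.657 mm.
The rigid supports impose zero overall length change; the single axial force P common to all segments must satisfy P Σ Lᵢ/(AᵢEᵢ) = δ_free.
Σ Lᵢ/(AᵢEᵢ) = 625/(260×150×10³) + 800/(1650×96×10³) = 2.108×10⁻⁵ mm/N.
So P = 2.657 / 2.108×10⁻⁵ = 126.1 kN, tensile.
For the brass segment, free thermal change = 18.6×10⁻⁶×166×800 = 2.47 mm and elastic change from P = 126100×800/(1650×96×10³) = 0.6367 mm; these oppose, so the net change is 1.83 mm (segment shortens).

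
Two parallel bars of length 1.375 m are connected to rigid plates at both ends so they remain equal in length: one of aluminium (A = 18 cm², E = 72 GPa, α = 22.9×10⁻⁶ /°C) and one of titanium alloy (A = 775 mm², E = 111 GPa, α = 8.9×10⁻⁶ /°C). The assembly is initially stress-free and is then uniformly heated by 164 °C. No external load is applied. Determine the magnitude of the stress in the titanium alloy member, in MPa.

σ ≈ 153 MPa (tensile)

Both members must finish at the same length. With the larger α, the aluminium tends to over-expand; the plates restrain it, putting the aluminium in compression and the titanium alloy in tension. With no external load the two internal forces are equal and opposite, magnitude P.
Equating the net (thermal + elastic) strains gives |α₁ − α₂|·ΔT = P·[1/(A₁E₁) + 1/(A₂E₂)].
|α₁ − α₂|·ΔT = 14×10⁻⁶ × 164 = 0.002296.
1/(A₁E₁) + 1/(A₂E₂) = 1/(1800×72×10³) + 1/(775×111×10³) = 1.934×10⁻⁸ N⁻¹.
P = 0.002296 / 1.934×10⁻⁸ = 118700 N = 118.7 kN.
σ_{titanium alloy} = P/A₂ = 118700/775 = 153.2 MPa, tensile.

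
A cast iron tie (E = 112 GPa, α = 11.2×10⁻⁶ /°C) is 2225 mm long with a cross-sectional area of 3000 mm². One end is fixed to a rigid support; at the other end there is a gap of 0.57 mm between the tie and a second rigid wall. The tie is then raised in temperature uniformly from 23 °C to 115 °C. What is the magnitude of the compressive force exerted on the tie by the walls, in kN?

P ≈ 260 kN

Free thermal elongation = αΔT L = 11.2×10⁻⁶ × 92 × 2225 = 2.293 mm.
The gap closes (δ_free > 0.57 mm) and the wall then resists a further 2.293 − 0.57 = 1.723 mm of expansion.
That suppressed elongation corresponds to σ = E·Δ/L = 112×10³ × 1.723/2225 = 86.71 MPa.
Force on the wall = σA = 86.71 × 3000 mm² = 260.1 kN.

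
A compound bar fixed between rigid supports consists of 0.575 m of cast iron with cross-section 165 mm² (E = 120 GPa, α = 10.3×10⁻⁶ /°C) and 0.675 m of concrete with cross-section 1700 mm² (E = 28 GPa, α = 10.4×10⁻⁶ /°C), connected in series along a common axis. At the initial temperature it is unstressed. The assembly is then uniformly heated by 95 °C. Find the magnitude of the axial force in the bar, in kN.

If the supports were absent, the total length change would be Σ αᵢΔT Lᵢ = 10.3×10⁻⁶×95×575 + 10.4×10⁻⁶×95×675 = 1.23 mm.
The walls prevent any net length change, so an axial force P (same in every segment) develops. Compatibility: P · Σ Lᵢ/(AᵢEᵢ) = δ_free.
Σ Lᵢ/(AᵢEᵢ) = 575/(165×120×10³) + 675/(1700×28×10³) = 4.322×10⁻⁵ mm/N.
P = 1.23 / 4.322×10⁻⁵ = 28450 N = 28.45 kN, compressive.

P ≈ 28.4 kN (compressive)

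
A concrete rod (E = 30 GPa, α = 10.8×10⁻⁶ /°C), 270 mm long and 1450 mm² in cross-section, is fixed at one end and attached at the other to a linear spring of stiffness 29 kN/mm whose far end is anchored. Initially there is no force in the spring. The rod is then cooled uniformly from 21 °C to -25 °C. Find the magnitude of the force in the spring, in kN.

Free thermal contraction: δ_free = αΔT L = 10.8×10⁻⁶ × 46 × 270 = 0.1341 mm.
With a force P in the spring, the elastic change of the rod is PL/(AE) and that of the spring is P/k; compatibility requires their sum to equal δ_free.
P [ L/(AE) + 1/k ] = δ_free → P [ 270/(1450×30×10³) + 1/(29×10³) ] = 0.1341.
P = 0.1341 / 4.069×10⁻⁵ = 3297 N.

P ≈ 3.3 kN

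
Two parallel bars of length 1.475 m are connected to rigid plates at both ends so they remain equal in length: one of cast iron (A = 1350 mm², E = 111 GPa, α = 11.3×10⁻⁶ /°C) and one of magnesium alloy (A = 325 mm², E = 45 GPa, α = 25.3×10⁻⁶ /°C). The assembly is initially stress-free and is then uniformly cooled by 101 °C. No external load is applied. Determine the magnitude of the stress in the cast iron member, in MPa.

σ ≈ 14 MPa (compressive)

The magnesium alloy has the larger α, so on cooling it would change length more than the cast iron if both were free. The rigid plates force a common final length, so the magnesium alloy is put into tension and the cast iron into compression, with equal and opposite forces P (no external load).
Compatibility of the two members (thermal + elastic change equal): (α₁ − α₂)ΔT = P·[1/(A₁E₁) + 1/(A₂E₂)].
|α₁ − α₂|·ΔT = 14×10⁻⁶ × 101 = 0.001414.
1/(A₁E₁) + 1/(A₂E₂) = 1/(1350×111×10³) + 1/(325×45×10³) = 7.505×10⁻⁸ N⁻¹.
P = 0.001414 / 7.505×10⁻⁸ = 18840 N = 18.84 kN.
σ_{cast iron} = P/A₁ = 18840/1350 = 13.96 MPa, compressive.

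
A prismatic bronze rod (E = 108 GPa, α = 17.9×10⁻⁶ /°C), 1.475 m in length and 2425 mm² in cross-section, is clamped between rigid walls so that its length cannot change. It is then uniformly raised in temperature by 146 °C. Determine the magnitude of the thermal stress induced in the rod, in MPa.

σ ≈ 282 MPa (compressive)

The supports are rigid, so the total axial strain is zero. The restrained thermal strain is ε = αΔT = 17.9×10⁻⁶ × 146 = 2613.4×10⁻⁶.
Hence σ = E·αΔT = 108×10³ × 2613.4×10⁻⁶ = 282.2 MPa, compressive.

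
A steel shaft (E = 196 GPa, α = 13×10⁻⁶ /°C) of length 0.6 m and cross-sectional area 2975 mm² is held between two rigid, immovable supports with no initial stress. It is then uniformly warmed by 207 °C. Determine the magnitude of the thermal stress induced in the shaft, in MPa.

The supports are rigid, so the total axial strain is zero. The restrained thermal strain is ε = αΔT = 13×10⁻⁶ × 207 = 2691×10⁻⁶.
The stress required to suppress this strain is σ = Eε = 196×10³ × 2691×10⁻⁶ = 527.4 MPa, compressive since the shaft is trying to expand.

σ ≈ 527 MPa (compressive)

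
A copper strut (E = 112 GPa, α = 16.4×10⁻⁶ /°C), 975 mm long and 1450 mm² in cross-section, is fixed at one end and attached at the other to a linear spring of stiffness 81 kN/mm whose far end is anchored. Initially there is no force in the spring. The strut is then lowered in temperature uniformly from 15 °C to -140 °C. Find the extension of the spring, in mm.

δ ≈ 1.67 mm

Free thermal contraction: δ_free = αΔT L = 16.4×10⁻⁶ × 155 × 975 = 2.478 mm.
With a force P in the spring, the elastic change of the strut is PL/(AE) and that of the spring is P/k; compatibility requires their sum to equal δ_free.
So P = δ_free / [L/(AE) + 1/k] = 2.478 / [ 975/(1450×112×10³) + 1/(81×10³) ].
P = 2.478 / 1.835×10⁻⁵ = 135100 N.
Spring extension = P/k = 135100/(81×10³) = 1.668 mm.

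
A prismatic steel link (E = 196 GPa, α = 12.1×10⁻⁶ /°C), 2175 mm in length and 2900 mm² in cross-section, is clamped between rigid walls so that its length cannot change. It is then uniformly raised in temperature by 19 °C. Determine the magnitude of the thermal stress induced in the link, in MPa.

Because both ends are immovable the net strain is zero, and the suppressed thermal strain is αΔT = 12.1×10⁻⁶ × 19 = 229.9×10⁻⁶.
σ = EαΔT = 196×10³ × 12.1×10⁻⁶ × 19 = 45.06 MPa (compressive; the link is trying to expand).

σ ≈ 45.1 MPa (compressive)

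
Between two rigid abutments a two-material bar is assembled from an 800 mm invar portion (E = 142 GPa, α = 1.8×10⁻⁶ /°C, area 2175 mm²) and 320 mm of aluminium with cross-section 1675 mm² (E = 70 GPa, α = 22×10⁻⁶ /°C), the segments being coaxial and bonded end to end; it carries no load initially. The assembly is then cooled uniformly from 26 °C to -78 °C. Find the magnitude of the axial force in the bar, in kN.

P ≈ 166 kN (tensile)

With the walls removed the bar would change length by δ_free = Σ αᵢΔT Lᵢ = 1.8×10⁻⁶×104×800 + 22×10⁻⁶×104×320 = 0.8819 mm.
The rigid supports impose zero overall length change; the single axial force P common to all segments must satisfy P Σ Lᵢ/(AᵢEᵢ) = δ_free.
The series flexibility is Σ Lᵢ/(AᵢEᵢ) = 800/(2175×142×10³) + 320/(1675×70×10³) = 5.319×10⁻⁶ mm/N.
P = 0.8819 / 5.319×10⁻⁶ = 165800 N = 165.8 kN, tensile.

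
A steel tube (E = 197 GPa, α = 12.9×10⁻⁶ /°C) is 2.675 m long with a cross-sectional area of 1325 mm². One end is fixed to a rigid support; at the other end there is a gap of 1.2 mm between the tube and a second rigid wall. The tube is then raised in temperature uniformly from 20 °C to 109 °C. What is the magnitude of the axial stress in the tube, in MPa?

Free thermal elongation = αΔT L = 12.9×10⁻⁶ × 89 × 2675 = 3.071 mm.
This exceeds the 1.2 mm gap, so the wall pushes back. The portion of expansion that must be recovered elastically is δ_free − gap = 3.071 − 1.2 = 1.871 mm.
That suppressed elongation corresponds to σ = E·Δ/L = 197×10³ × 1.871/2675 = 137.8 MPa.

σ ≈ 138 MPa (compressive)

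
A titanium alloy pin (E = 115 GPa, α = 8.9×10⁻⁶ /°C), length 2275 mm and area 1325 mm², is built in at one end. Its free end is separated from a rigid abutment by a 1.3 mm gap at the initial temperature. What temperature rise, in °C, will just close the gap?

The gap closes when αΔT L = 1.3 mm, since the pin is still unstressed at that instant.
ΔT = 1.3 / (8.9×10⁻⁶ × 2275) = 64.21 °C.

ΔT ≈ 64.2 °C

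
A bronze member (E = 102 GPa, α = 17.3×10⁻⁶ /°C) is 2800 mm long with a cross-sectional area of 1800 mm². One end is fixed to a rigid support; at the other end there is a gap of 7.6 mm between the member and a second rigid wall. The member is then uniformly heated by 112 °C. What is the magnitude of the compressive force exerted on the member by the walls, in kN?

Unrestrained expansion: δ_free = αΔT L = 17.3×10⁻⁶ × 112 × 2800 = 5.425 mm.
Since δ_free = 5.43 mm is less than the 7.6 mm gap, the member never touches the wall. No axial force develops.

P ≈ 0 kN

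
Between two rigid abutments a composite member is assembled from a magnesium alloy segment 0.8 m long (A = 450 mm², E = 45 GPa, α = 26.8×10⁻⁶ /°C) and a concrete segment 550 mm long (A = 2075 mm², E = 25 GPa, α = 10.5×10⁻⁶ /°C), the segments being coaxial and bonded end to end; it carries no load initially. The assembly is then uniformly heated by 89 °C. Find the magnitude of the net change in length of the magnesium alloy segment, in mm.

|ΔL| ≈ 0.00148 mm

With the walls removed the bar would change length by δ_free = Σ αᵢΔT Lᵢ = 26.8×10⁻⁶×89×800 + 10.5×10⁻⁶×89×550 = 2.422 mm.
The rigid supports impose zero overall length change; the single axial force P common to all segments must satisfy P Σ Lᵢ/(AᵢEᵢ) = δ_free.
Σ Lᵢ/(AᵢEᵢ) = 800/(450×45×10³) + 550/(2075×25×10³) = 5.011×10⁻⁵ mm/N.
So P = 2.422 / 5.011×10⁻⁵ = 48.34 kN, compressive.
For the magnesium alloy segment, free thermal change = 26.8×10⁻⁶×89×800 = 1.908 mm and elastic change from P = 48340×800/(450×45×10³) = 1.91 mm; these oppose, so the net change is 0.00148 mm (segment shortens).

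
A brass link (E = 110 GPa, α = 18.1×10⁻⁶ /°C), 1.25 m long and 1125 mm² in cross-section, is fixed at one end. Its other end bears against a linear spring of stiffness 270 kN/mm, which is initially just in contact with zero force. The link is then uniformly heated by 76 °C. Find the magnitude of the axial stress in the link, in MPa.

The unrestrained thermal change is αΔT L = 18.1×10⁻⁶ × 76 × 1250 = 1.72 mm.
Let P be the compressive force at the spring. The link shortens elastically by PL/(AE) and the spring compresses by P/k; together these equal δ_free.
P [ L/(AE) + 1/k ] = δ_free → P [ 1250/(1125×110×10³) + 1/(270×10³) ] = 1.72.
P = 1.72 / 1.38×10⁻⁵ = 124600 N.
σ = P/A = 124600/1125 = 110.7 MPa.

σ ≈ 111 MPa (compressive)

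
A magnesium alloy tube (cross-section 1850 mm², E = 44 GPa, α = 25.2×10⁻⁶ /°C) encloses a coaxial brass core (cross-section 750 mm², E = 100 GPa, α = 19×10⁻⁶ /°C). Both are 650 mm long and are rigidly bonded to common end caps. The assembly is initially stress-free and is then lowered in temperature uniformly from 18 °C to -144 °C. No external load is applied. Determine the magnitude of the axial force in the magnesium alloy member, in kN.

Equilibrium of a rigid end plate with no external load gives equal and opposite internal forces ±P in the two members. Since α_{magnesium alloy} > α_{brass}, cooling drives the magnesium alloy into tension and the brass into compression.
Compatibility of the two members (thermal + elastic change equal): (α₁ − α₂)ΔT = P·[1/(A₁E₁) + 1/(A₂E₂)].
|α₁ − α₂|·ΔT = 6.2×10⁻⁶ × 162 = 0.001004.
1/(A₁E₁) + 1/(A₂E₂) = 1/(1850×44×10³) + 1/(750×100×10³) = 2.562×10⁻⁸ N⁻¹.
So P = 0.001004 / 2.562×10⁻⁸ = 39.21 kN.

P ≈ 39.2 kN (tensile in the magnesium alloy)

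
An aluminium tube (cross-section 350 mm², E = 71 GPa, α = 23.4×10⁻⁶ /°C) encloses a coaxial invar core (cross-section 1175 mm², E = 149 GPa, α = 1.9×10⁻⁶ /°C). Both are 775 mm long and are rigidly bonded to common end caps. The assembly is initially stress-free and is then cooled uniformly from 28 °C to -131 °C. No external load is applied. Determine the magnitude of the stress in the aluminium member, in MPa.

σ ≈ 213 MPa (tensile)

Both members must finish at the same length. With the larger α, the aluminium tends to over-contract; the plates restrain it, putting the aluminium in tension and the invar in compression. With no external load the two internal forces are equal and opposite, magnitude P.
Compatibility of the two members (thermal + elastic change equal): (α₁ − α₂)ΔT = P·[1/(A₁E₁) + 1/(A₂E₂)].
|α₁ − α₂|·ΔT = 21.5×10⁻⁶ × 159 = 0.003418.
1/(A₁E₁) + 1/(A₂E₂) = 1/(350×71×10³) + 1/(1175×149×10³) = 4.595×10⁻⁸ N⁻¹.
So P = 0.003418 / 4.595×10⁻⁸ = 74.39 kN.
σ_{aluminium} = P/A₁ = 74390/350 = 212.5 MPa, tensile.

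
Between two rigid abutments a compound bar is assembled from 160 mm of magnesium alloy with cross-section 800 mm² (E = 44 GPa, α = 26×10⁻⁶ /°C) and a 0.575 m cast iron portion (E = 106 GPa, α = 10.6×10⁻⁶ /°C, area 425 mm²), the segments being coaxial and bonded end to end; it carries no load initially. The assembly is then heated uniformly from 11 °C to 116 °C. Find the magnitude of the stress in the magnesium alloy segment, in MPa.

With the walls removed the bar would change length by δ_free = Σ αᵢΔT Lᵢ = 26×10⁻⁶×105×160 + 10.6×10⁻⁶×105×575 = 1.077 mm.
Since the ends are fixed, an axial force P builds up, equal in every segment, with P · Σ Lᵢ/(AᵢEᵢ) = δ_free.
Σ Lᵢ/(AᵢEᵢ) = 160/(800×44×10³) + 575/(425×106×10³) = 1.731×10⁻⁵ mm/N.
Hence P = δ_free / Σ(L/AE) = 1.077/1.731×10⁻⁵ = 62.21 kN (compressive).
σ_{magnesium alloy} = P / A = 62210 / 800 = 77.76 MPa.

σ ≈ 77.8 MPa (compressive)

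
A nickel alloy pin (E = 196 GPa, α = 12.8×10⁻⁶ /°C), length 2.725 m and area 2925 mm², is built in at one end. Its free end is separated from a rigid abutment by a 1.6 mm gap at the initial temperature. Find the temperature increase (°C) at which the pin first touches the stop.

ΔT ≈ 45.9 °C

Contact occurs when the free expansion equals the gap: αΔT L = 1.6 mm.
ΔT = 1.6 / (12.8×10⁻⁶ × 2725) = 45.87 °C.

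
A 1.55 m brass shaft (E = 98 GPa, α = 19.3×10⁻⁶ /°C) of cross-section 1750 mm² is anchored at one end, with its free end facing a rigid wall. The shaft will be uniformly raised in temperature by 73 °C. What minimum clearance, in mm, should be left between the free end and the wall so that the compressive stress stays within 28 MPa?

g ≈ 1.74 mm

Free expansion if unrestrained: δ_free = αΔT L = 19.3×10⁻⁶ × 73 × 1550 = 2.184 mm.
A stress of 28 MPa corresponds to the wall pushing the shaft back by σL/E = 28×1550/(98×10³) = 0.4429 mm.
So the gap has to take up the difference, g_min = δ_free − σL/E = 2.184 − 0.4429 = 1.741 mm.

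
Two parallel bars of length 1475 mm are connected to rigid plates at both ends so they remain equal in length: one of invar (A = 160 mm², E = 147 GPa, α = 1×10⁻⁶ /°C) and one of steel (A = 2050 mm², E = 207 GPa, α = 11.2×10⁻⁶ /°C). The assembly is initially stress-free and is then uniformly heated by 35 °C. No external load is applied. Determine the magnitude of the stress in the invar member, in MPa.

The steel has the larger α, so on heating it would change length more than the invar if both were free. The rigid plates force a common final length, so the steel is put into compression and the invar into tension, with equal and opposite forces P (no external load).
Setting the final lengths equal and cancelling L: (α₁ − α₂)ΔT = P/(A₁E₁) + P/(A₂E₂).
|α₁ − α₂|·ΔT = 10.2×10⁻⁶ × 35 = 0.000357.
1/(A₁E₁) + 1/(A₂E₂) = 1/(160×147×10³) + 1/(2050×207×10³) = 4.487×10⁻⁸ N⁻¹.
So P = 0.000357 / 4.487×10⁻⁸ = 7.956 kN.
σ_{invar} = P/A₁ = 7956/160 = 49.72 MPa, tensile.

σ ≈ 49.7 MPa (tensile)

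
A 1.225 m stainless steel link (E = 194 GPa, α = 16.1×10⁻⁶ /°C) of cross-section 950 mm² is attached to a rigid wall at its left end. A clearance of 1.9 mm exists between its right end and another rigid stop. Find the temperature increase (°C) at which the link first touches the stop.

The gap closes when αΔT L = 1.9 mm, since the link is still unstressed at that instant.
So ΔT = g/(αL) = 1.9/(16.1×10⁻⁶ × 1225) = 96.34 °C.

ΔT ≈ 96.3 °C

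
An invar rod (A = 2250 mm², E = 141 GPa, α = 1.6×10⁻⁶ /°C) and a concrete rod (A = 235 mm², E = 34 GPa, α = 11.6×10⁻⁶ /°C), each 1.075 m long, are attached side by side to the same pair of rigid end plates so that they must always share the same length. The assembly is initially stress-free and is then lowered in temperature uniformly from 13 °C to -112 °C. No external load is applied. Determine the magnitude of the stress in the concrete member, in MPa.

Equilibrium of a rigid end plate with no external load gives equal and opposite internal forces ±P in the two members. Since α_{concrete} > α_{invar}, cooling drives the concrete into tension and the invar into compression.
Setting the final lengths equal and cancelling L: (α₁ − α₂)ΔT = P/(A₁E₁) + P/(A₂E₂).
|α₁ − α₂|·ΔT = 10×10⁻⁶ × 125 = 0.00125.
1/(A₁E₁) + 1/(A₂E₂) = 1/(2250×141×10³) + 1/(235×34×10³) = 1.283×10⁻⁷ N⁻¹.
P = 0.00125 / 1.283×10⁻⁷ = 9742 N = 9.742 kN.
σ_{concrete} = P/A₂ = 9742/235 = 41.46 MPa, tensile.

σ ≈ 41.5 MPa (tensile)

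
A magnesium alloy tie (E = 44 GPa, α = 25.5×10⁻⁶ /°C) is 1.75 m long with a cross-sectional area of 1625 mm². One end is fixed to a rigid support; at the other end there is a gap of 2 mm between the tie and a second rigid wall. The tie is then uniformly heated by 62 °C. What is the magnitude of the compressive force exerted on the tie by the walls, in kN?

Unrestrained expansion: δ_free = αΔT L = 25.5×10⁻⁶ × 62 × 1750 = 2.767 mm.
After closing the 2 mm clearance, 2.767 − 2 = 0.7668 mm of expansion remains to be suppressed by the wall.
So σ = E(δ_free − g)/L = 44×10³ × 0.7668/1750 = 19.28 MPa.
Force on the wall = σA = 19.28 × 1625 mm² = 31.33 kN.

P ≈ 31.3 kN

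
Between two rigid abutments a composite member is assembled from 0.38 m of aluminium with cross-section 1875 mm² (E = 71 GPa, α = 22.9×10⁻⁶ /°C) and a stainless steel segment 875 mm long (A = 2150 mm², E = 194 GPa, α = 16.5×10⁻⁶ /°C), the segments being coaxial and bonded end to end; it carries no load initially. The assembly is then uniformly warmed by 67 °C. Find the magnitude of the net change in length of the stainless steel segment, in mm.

|ΔL| ≈ 0.311 mm

If the supports were absent, the total length change would be Σ αᵢΔT Lᵢ = 22.9×10⁻⁶×67×380 + 16.5×10⁻⁶×67×875 = 1.55 mm.
The rigid supports impose zero overall length change; the single axial force P common to all segments must satisfy P Σ Lᵢ/(AᵢEᵢ) = δ_free.
The series flexibility is Σ Lᵢ/(AᵢEᵢ) = 380/(1875×71×10³) + 875/(2150×194×10³) = 4.952×10⁻⁶ mm/N.
So P = 1.55 / 4.952×10⁻⁶ = 313.1 kN, compressive.
For the stainless steel segment, free thermal change = 16.5×10⁻⁶×67×875 = 0.9673 mm and elastic change from P = 313100×875/(2150×194×10³) = 0.6567 mm; these oppose, so the net change is 0.311 mm (segment lengthens).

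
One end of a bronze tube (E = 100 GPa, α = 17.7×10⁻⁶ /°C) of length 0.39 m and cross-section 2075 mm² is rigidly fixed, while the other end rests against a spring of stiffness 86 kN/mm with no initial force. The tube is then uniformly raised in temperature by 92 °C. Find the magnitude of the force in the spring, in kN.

Free thermal expansion: δ_free = αΔT L = 17.7×10⁻⁶ × 92 × 390 = 0.6351 mm.
Let P be the compressive force at the spring. The tube shortens elastically by PL/(AE) and the spring compresses by P/k; together these equal δ_free.
So P = δ_free / [L/(AE) + 1/k] = 0.6351 / [ 390/(2075×100×10³) + 1/(86×10³) ].
P = 0.6351 / 1.351×10⁻⁵ = 47020 N.

P ≈ 47 kN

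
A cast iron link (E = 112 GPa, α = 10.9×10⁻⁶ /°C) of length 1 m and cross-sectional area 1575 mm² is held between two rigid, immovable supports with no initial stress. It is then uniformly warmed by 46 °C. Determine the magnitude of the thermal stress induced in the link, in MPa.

σ ≈ 56.2 MPa (compressive)

Because both ends are immovable the net strain is zero, and the suppressed thermal strain is αΔT = 10.9×10⁻⁶ × 46 = 501.4×10⁻⁶.
The stress required to suppress this strain is σ = Eε = 112×10³ × 501.4×10⁻⁶ = 56.16 MPa, compressive since the link is trying to expand.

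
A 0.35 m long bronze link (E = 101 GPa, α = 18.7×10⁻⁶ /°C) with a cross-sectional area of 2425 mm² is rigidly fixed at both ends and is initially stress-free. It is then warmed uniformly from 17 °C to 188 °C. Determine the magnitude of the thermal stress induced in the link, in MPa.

With length fixed, the mechanical strain must cancel the thermal strain αΔT = 18.7×10⁻⁶ × 171 = 3197.7×10⁻⁶.
The stress required to suppress this strain is σ = Eε = 101×10³ × 3197.7×10⁻⁶ = 323 MPa, compressive since the link is trying to expand.

σ ≈ 323 MPa (compressive)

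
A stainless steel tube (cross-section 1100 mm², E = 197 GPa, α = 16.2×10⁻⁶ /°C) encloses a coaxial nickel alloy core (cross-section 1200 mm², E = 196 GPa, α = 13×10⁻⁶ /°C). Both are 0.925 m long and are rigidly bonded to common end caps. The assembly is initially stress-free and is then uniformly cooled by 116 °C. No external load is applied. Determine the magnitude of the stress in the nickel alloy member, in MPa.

σ ≈ 34.9 MPa (compressive)

Equilibrium of a rigid end plate with no external load gives equal and opposite internal forces ±P in the two members. Since α_{stainless steel} > α_{nickel alloy}, cooling drives the stainless steel into tension and the nickel alloy into compression.
Setting the final lengths equal and cancelling L: (α₁ − α₂)ΔT = P/(A₁E₁) + P/(A₂E₂).
|α₁ − α₂|·ΔT = 3.2×10⁻⁶ × 116 = 0.0003712.
1/(A₁E₁) + 1/(A₂E₂) = 1/(1100×197×10³) + 1/(1200×196×10³) = 8.866×10⁻⁹ N⁻¹.
So P = 0.0003712 / 8.866×10⁻⁹ = 41.87 kN.
σ_{nickel alloy} = P/A₂ = 41870/1200 = 34.89 MPa, compressive.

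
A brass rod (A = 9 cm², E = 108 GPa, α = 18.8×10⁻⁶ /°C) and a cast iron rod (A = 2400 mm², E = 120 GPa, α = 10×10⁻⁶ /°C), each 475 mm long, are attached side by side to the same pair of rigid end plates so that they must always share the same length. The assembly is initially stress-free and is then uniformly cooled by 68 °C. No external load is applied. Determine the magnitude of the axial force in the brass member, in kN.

Both members must finish at the same length. With the larger α, the brass tends to over-contract; the plates restrain it, putting the brass in tension and the cast iron in compression. With no external load the two internal forces are equal and opposite, magnitude P.
Equating the net (thermal + elastic) strains gives |α₁ − α₂|·ΔT = P·[1/(A₁E₁) + 1/(A₂E₂)].
|α₁ − α₂|·ΔT = 8.8×10⁻⁶ × 68 = 0.0005984.
1/(A₁E₁) + 1/(A₂E₂) = 1/(900×108×10³) + 1/(2400×120×10³) = 1.376×10⁻⁸ N⁻¹.
P = 0.0005984 / 1.376×10⁻⁸ = 43490 N = 43.49 kN.

P ≈ 43.5 kN (tensile in the brass)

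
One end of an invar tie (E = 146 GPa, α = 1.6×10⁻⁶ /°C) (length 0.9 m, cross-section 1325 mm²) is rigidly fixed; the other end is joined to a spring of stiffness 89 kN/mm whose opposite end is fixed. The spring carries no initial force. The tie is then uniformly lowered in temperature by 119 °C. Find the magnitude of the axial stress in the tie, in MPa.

Free thermal contraction: δ_free = αΔT L = 1.6×10⁻⁶ × 119 × 900 = 0.1714 mm.
With a force P in the spring, the elastic change of the tie is PL/(AE) and that of the spring is P/k; compatibility requires their sum to equal δ_free.
So P = δ_free / [L/(AE) + 1/k] = 0.1714 / [ 900/(1325×146×10³) + 1/(89×10³) ].
P = 0.1714 / 1.589×10⁻⁵ = 10790 N.
σ = P/A = 10790/1325 = 8.14 MPa.

σ ≈ 8.14 MPa (tensile)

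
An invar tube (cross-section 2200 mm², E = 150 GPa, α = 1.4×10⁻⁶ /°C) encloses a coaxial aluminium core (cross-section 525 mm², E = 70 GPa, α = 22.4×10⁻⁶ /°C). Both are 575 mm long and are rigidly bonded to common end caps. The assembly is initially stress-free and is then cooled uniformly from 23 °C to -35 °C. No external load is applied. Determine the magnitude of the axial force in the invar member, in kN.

The aluminium has the larger α, so on cooling it would change length more than the invar if both were free. The rigid plates force a common final length, so the aluminium is put into tension and the invar into compression, with equal and opposite forces P (no external load).
Compatibility of the two members (thermal + elastic change equal): (α₁ − α₂)ΔT = P·[1/(A₁E₁) + 1/(A₂E₂)].
|α₁ − α₂|·ΔT = 21×10⁻⁶ × 58 = 0.001218.
1/(A₁E₁) + 1/(A₂E₂) = 1/(2200×150×10³) + 1/(525×70×10³) = 3.024×10⁻⁸ N⁻¹.
So P = 0.001218 / 3.024×10⁻⁸ = 40.28 kN.

P ≈ 40.3 kN (compressive in the invar)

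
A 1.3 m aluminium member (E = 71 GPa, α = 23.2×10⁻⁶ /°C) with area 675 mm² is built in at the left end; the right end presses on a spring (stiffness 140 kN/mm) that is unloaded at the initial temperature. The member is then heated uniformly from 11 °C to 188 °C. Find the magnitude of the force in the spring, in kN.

P ≈ 156 kN

If the spring were absent the member would lengthen by αΔT L = 23.2×10⁻⁶ × 177 × 1300 = 5.338 mm.
Let P be the compressive force at the spring. The member shortens elastically by PL/(AE) and the spring compresses by P/k; together these equal δ_free.
P [ L/(AE) + 1/k ] = δ_free → P [ 1300/(675×71×10³) + 1/(140×10³) ] = 5.338.
P = 5.338 / 3.427×10⁻⁵ = 155800 N.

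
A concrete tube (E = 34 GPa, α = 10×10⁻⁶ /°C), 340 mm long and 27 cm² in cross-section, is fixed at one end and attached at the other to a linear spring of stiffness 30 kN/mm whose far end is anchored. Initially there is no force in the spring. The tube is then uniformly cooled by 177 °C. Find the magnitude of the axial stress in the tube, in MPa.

The unrestrained thermal change is αΔT L = 10×10⁻⁶ × 177 × 340 = 0.6018 mm.
With a force P in the spring, the elastic change of the tube is PL/(AE) and that of the spring is P/k; compatibility requires their sum to equal δ_free.
So P = δ_free / [L/(AE) + 1/k] = 0.6018 / [ 340/(2700×34×10³) + 1/(30×10³) ].
P = 0.6018 / 3.704×10⁻⁵ = 16250 N.
σ = P/A = 16250/2700 = 6.018 MPa.

σ ≈ 6.02 MPa (tensile)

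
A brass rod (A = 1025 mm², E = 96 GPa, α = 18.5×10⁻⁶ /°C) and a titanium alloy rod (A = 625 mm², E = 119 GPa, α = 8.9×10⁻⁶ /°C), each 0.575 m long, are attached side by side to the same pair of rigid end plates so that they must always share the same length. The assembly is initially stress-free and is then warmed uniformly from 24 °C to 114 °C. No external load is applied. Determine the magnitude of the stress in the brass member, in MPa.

σ ≈ 35.7 MPa (compressive)

The brass has the larger α, so on heating it would change length more than the titanium alloy if both were free. The rigid plates force a common final length, so the brass is put into compression and the titanium alloy into tension, with equal and opposite forces P (no external load).
Equating the net (thermal + elastic) strains gives |α₁ − α₂|·ΔT = P·[1/(A₁E₁) + 1/(A₂E₂)].
|α₁ − α₂|·ΔT = 9.6×10⁻⁶ × 90 = 0.000864.
1/(A₁E₁) + 1/(A₂E₂) = 1/(1025×96×10³) + 1/(625×119×10³) = 2.361×10⁻⁸ N⁻¹.
P = 0.000864 / 2.361×10⁻⁸ = 36600 N = 36.6 kN.
σ_{brass} = P/A₁ = 36600/1025 = 35.71 MPa, compressive.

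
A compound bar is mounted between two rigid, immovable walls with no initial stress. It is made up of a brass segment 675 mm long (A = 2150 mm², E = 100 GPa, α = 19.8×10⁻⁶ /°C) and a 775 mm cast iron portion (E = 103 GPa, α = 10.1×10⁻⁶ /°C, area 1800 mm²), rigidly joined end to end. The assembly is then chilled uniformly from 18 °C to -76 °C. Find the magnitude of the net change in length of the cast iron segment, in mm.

Free thermal contraction of the whole bar: Σ αᵢΔT Lᵢ = 19.8×10⁻⁶×94×675 + 10.1×10⁻⁶×94×775 = 1.992 mm.
The rigid supports impose zero overall length change; the single axial force P common to all segments must satisfy P Σ Lᵢ/(AᵢEᵢ) = δ_free.
The series flexibility is Σ Lᵢ/(AᵢEᵢ) = 675/(2150×100×10³) + 775/(1800×103×10³) = 7.32×10⁻⁶ mm/N.
So P = 1.992 / 7.32×10⁻⁶ = 272.2 kN, tensile.
For the cast iron segment, free thermal change = 10.1×10⁻⁶×94×775 = 0.7358 mm and elastic change from P = 272200×775/(1800×103×10³) = 1.138 mm; these oppose, so the net change is 0.402 mm (segment lengthens).

|ΔL| ≈ 0.402 mm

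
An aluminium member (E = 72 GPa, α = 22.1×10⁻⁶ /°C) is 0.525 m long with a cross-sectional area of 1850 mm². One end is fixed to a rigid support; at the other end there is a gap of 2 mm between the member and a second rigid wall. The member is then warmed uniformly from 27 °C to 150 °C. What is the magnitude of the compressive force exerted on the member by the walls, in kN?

Free thermal elongation = αΔT L = 22.1×10⁻⁶ × 123 × 525 = 1.427 mm.
Since δ_free = 1.43 mm is less than the 2 mm gap, the member never touches the wall. No axial force develops.

P ≈ 0 kN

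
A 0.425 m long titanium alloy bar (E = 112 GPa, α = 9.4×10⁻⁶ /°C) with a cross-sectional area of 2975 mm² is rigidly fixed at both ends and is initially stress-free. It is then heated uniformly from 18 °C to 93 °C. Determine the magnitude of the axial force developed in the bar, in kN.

Full restraint means ε = 0, so the stress is σ = EαΔT = 112×10³ × 9.4×10⁻⁶ × 75 = 78.96 MPa.
P = AEαΔT = 2975 × 112×10³ × 9.4×10⁻⁶ × 75 = 234.9 kN (compressive).

P ≈ 235 kN (compressive)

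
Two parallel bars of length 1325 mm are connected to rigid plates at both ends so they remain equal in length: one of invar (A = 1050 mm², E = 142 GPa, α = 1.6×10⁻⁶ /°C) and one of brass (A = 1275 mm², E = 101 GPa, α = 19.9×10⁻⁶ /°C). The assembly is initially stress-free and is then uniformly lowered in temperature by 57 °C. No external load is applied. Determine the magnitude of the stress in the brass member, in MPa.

σ ≈ 56.5 MPa (tensile)

Equilibrium of a rigid end plate with no external load gives equal and opposite internal forces ±P in the two members. Since α_{brass} > α_{invar}, cooling drives the brass into tension and the invar into compression.
Compatibility of the two members (thermal + elastic change equal): (α₁ − α₂)ΔT = P·[1/(A₁E₁) + 1/(A₂E₂)].
|α₁ − α₂|·ΔT = 18.3×10⁻⁶ × 57 = 0.001043.
1/(A₁E₁) + 1/(A₂E₂) = 1/(1050×142×10³) + 1/(1275×101×10³) = 1.447×10⁻⁸ N⁻¹.
So P = 0.001043 / 1.447×10⁻⁸ = 72.08 kN.
σ_{brass} = P/A₂ = 72080/1275 = 56.53 MPa, tensile.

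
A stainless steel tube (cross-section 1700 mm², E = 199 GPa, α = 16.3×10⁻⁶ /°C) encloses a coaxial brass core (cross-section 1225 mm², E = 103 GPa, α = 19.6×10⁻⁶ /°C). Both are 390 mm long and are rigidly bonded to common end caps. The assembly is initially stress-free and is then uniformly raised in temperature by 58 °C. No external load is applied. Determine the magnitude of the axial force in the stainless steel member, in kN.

P ≈ 17.6 kN (tensile in the stainless steel)

Both members must finish at the same length. With the larger α, the brass tends to over-expand; the plates restrain it, putting the brass in compression and the stainless steel in tension. With no external load the two internal forces are equal and opposite, magnitude P.
Setting the final lengths equal and cancelling L: (α₁ − α₂)ΔT = P/(A₁E₁) + P/(A₂E₂).
|α₁ − α₂|·ΔT = 3.3×10⁻⁶ × 58 = 0.0001914.
1/(A₁E₁) + 1/(A₂E₂) = 1/(1700×199×10³) + 1/(1225×103×10³) = 1.088×10⁻⁸ N⁻¹.
P = 0.0001914 / 1.088×10⁻⁸ = 17590 N = 17.59 kN.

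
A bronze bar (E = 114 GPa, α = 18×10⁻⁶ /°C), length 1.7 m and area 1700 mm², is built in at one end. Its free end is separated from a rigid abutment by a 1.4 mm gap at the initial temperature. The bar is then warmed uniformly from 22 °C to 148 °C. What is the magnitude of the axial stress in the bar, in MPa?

Free thermal elongation = αΔT L = 18×10⁻⁶ × 126 × 1700 = 3.856 mm.
The gap closes (δ_free > 1.4 mm) and the wall then resists a further 3.856 − 1.4 = 2.456 mm of expansion.
That suppressed elongation corresponds to σ = E·Δ/L = 114×10³ × 2.456/1700 = 164.7 MPa.

σ ≈ 165 MPa (compressive)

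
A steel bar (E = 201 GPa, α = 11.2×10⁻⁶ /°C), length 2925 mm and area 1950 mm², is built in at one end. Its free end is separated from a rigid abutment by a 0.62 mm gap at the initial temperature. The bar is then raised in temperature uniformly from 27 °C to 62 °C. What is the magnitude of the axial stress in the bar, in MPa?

Free thermal elongation = αΔT L = 11.2×10⁻⁶ × 35 × 2925 = 1.147 mm.
This exceeds the 0.62 mm gap, so the wall pushes back. The portion of expansion that must be recovered elastically is δ_free − gap = 1.147 − 0.62 = 0.5266 mm.
That suppressed elongation corresponds to σ = E·Δ/L = 201×10³ × 0.5266/2925 = 36.19 MPa.

σ ≈ 36.2 MPa (compressive)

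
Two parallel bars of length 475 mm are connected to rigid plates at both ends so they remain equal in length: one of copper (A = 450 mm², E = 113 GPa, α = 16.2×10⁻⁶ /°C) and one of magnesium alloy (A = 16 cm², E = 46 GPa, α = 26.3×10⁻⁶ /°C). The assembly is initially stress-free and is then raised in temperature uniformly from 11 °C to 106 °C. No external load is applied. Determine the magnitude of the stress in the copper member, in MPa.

Both members must finish at the same length. With the larger α, the magnesium alloy tends to over-expand; the plates restrain it, putting the magnesium alloy in compression and the copper in tension. With no external load the two internal forces are equal and opposite, magnitude P.
Equating the net (thermal + elastic) strains gives |α₁ − α₂|·ΔT = P·[1/(A₁E₁) + 1/(A₂E₂)].
|α₁ − α₂|·ΔT = 10.1×10⁻⁶ × 95 = 0.0009595.
1/(A₁E₁) + 1/(A₂E₂) = 1/(450×113×10³) + 1/(1600×46×10³) = 3.325×10⁻⁸ N⁻¹.
P = 0.0009595 / 3.325×10⁻⁸ = 28850 N = 28.85 kN.
σ_{copper} = P/A₁ = 28850/450 = 64.12 MPa, tensile.

σ ≈ 64.1 MPa (tensile)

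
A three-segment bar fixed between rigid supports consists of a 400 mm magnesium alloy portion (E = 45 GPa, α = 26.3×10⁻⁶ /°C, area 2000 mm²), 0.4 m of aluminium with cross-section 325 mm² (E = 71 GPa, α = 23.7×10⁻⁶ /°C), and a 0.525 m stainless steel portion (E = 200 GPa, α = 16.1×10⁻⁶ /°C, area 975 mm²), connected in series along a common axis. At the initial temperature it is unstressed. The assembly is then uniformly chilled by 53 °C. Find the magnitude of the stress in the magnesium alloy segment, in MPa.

σ ≈ 30.8 MPa (tensile)

If the supports were absent, the total length change would be Σ αᵢΔT Lᵢ = 26.3×10⁻⁶×53×400 + 23.7×10⁻⁶×53×400 + 16.1×10⁻⁶×53×525 = 1.508 mm.
Since the ends are fixed, an axial force P builds up, equal in every segment, with P · Σ Lᵢ/(AᵢEᵢ) = δ_free.
The series flexibility is Σ Lᵢ/(AᵢEᵢ) = 400/(2000×45×10³) + 400/(325×71×10³) + 525/(975×200×10³) = 2.447×10⁻⁵ mm/N.
P = 1.508 / 2.447×10⁻⁵ = 61620 N = 61.62 kN, tensile.
σ_{magnesium alloy} = P / A = 61620 / 2000 = 30.81 MPa.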